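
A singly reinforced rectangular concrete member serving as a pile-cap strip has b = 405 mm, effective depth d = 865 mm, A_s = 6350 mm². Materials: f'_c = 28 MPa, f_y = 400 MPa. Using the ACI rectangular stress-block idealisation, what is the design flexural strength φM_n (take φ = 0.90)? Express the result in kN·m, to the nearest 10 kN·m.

φM_n ≈ 1680 kN·m

T = A_s f_y = 6350 × 400 = 2540000 N = 2540 kN.
From C = T: a = T/(0.85 f'_c b) = 2540000/(0.85 × 28 × 405) = 263.51 mm.
M_n = T(d − a/2) = 2540 kN × (865 − 131.755) mm = 1862.44 kN·m.
φM_n = 0.90 × 1862.44 = 1676.20 kN·m.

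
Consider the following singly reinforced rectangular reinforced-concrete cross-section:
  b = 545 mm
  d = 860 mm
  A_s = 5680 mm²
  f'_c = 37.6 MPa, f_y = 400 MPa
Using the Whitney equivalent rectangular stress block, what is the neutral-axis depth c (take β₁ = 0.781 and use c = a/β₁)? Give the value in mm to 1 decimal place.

T = A_s f_y = 5680 × 400 = 2272000 N = 2272 kN.
Setting C = 0.85 f'_c a b equal to T: a = 2272000/(0.85 × 37.6 × 545) = 130.438 mm.
With β₁ = 0.781, c = a/β₁ = 130.438/0.781 = 167.0 mm.

c ≈ 167.0 mm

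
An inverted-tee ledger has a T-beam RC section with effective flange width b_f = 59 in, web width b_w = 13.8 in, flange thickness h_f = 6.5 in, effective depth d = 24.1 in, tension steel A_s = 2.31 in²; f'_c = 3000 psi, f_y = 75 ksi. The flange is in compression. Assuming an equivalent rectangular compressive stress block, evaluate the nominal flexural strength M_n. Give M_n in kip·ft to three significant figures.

Tension: T = A_s f_y = 2.31 × 75 = 173.25 kips.
Try a within the flange: a = T/(0.85 f'_c b_f) = 173.25/(0.85 × 3 × 59) = 1.152 in.
Since a = 1.152 ≤ h_f = 6.5 in, the stress block lies entirely in the flange; analyse as a rectangular beam of width b_f.
M_n = T(d − a/2) = 173.25 × (24.1 − 0.576) = 4075.5 kip·in.
M_n = 4075.5/12 = 339.63 kip·ft.

M_n ≈ 340 kip·ft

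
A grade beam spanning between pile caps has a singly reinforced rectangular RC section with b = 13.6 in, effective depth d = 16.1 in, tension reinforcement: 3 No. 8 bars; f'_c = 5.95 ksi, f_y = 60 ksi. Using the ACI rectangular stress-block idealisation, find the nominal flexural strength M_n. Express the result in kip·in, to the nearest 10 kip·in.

M_n ≈ 2140 kip·in

A_s = 3 × 0.79 = 2.37 in².
T = A_s f_y = 2.37 × 60 = 142.2 kips.
a = T/(0.85 f'_c b) = 142.2/(0.85 × 5.95 × 13.6) = 2.067 in.
M_n = T(d − a/2) = 142.2 × (16.1 − 1.0335) = 2142.5 kip·in.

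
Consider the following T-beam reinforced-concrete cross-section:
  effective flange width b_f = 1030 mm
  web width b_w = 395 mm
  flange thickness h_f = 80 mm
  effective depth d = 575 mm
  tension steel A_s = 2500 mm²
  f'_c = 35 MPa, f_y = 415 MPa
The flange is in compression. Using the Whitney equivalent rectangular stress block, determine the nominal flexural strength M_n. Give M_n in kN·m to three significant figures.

M_n ≈ 579 kN·m

Tension: T = A_s f_y = 2500 × 415 = 1037500 N.
Try a within the flange: a = T/(0.85 f'_c b_f) = 1037500/(0.85 × 35 × 1030) = 33.86 mm.
Since a = 33.86 ≤ h_f = 80 mm, the stress block lies entirely in the flange; analyse as a rectangular beam of width b_f.
M_n = T(d − a/2) = 1037500 × (575 − 16.93) = 579.00 × 10⁶ N·mm.
M_n = 579.00 kN·m.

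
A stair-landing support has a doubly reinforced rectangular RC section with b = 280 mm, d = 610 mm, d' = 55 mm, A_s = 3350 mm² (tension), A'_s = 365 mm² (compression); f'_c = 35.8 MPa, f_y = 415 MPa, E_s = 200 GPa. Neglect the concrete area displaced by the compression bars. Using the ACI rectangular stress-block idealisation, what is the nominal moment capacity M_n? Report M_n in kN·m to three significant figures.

Assume both tension and compression steel yield.
Net tension couple steel: A_s − A'_s = 2985 mm².
a = (A_s − A'_s) f_y / (0.85 f'_c b) = 1238775/(0.85 × 35.8 × 280) = 145.39 mm.
c = a/β₁ = 145.39/0.794 = 183.11 mm; ε'_s = 0.003(c − d')/c = 0.0021 ≥ f_y/E_s = 0.0021, so compression steel does yield.
M_n = (A_s − A'_s) f_y (d − a/2) + A'_s f_y (d − d') = [1238775 × (610 − 72.695) + 151475 × (610 − 55)] × 10⁻⁶ = 665.60 + 84.07 = 749.67 kN·m.

M_n ≈ 750 kN·m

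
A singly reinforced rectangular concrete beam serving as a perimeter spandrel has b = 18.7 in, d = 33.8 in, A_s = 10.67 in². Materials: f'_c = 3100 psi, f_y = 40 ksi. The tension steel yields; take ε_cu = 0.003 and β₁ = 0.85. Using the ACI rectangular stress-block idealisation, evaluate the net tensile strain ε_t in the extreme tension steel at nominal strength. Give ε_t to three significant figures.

ε_t ≈ 0.00695

a = A_s f_y/(0.85 f'_c b) = 8.662 in.
β₁ = 0.85, so c = a/β₁ = 8.662/0.85 = 10.191 in.
From the linear strain diagram with ε_cu = 0.003: ε_t = 0.003 (d − c)/c = 0.003 × (33.8 − 10.191)/10.191 = 0.00695.
Since ε_t ≥ 0.005, the section is tension-controlled.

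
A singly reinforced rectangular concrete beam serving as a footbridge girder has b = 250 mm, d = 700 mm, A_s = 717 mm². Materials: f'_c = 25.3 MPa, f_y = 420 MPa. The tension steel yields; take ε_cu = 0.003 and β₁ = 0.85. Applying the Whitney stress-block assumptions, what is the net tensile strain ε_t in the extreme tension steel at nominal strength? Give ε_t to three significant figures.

a = A_s f_y/(0.85 f'_c b) = 56.01 mm.
β₁ = 0.85, so c = a/β₁ = 56.01/0.85 = 65.89 mm.
From the linear strain diagram with ε_cu = 0.003: ε_t = 0.003 (d − c)/c = 0.003 × (700 − 65.89)/65.89 = 0.0289.
Since ε_t ≥ 0.005, the section is tension-controlled.

ε_t ≈ 0.0289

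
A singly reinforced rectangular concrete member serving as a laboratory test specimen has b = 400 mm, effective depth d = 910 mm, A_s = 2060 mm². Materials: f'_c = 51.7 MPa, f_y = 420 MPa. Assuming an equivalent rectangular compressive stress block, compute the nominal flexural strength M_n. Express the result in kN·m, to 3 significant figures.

T = A_s f_y = 2060 × 420 = 865200 N = 865.2 kN.
From C = T: a = T/(0.85 f'_c b) = 865200/(0.85 × 51.7 × 400) = 49.22 mm.
M_n = T(d − a/2) = 865.2 kN × (910 − 24.61) mm = 766.04 kN·m.

M_n ≈ 766 kN·m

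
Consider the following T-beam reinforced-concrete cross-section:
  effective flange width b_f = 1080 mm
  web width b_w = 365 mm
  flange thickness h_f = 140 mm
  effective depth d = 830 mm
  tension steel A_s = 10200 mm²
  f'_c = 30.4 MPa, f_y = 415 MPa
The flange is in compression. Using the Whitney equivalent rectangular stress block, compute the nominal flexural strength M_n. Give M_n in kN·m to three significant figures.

M_n ≈ 3190 kN·m

Tension: T = A_s f_y = 10200 × 415 = 4233000 N.
Try a within the flange: a = T/(0.85 f'_c b_f) = 4233000/(0.85 × 30.4 × 1080) = 151.68 mm.
a = 151.68 > h_f = 140 mm: the block extends into the web. Split into flange-overhang and web parts.
C_f = 0.85 f'_c (b_f − b_w) h_f = 0.85 × 30.4 × (1080 − 365) × 140 = 2586584 N.
Remaining web compression depth: a_w = (T − C_f)/(0.85 f'_c b_w) = (4233000 − 2586584)/(0.85 × 30.4 × 365) = 174.56 mm.
M_n = C_f(d − h_f/2) + (T − C_f)(d − a_w/2) = 2586584 × (830 − 70) + 1646416 × (830 − 87.28) = 1965.80 + 1222.83 = 3188.63 × 10⁶ N·mm.
M_n = 3188.63 kN·m.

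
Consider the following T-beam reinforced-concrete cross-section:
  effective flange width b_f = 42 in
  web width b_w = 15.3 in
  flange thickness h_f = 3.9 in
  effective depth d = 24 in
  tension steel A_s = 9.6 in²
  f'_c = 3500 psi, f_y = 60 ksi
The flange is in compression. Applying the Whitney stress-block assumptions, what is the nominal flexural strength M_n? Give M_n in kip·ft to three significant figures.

M_n ≈ 1040 kip·ft

Tension: T = A_s f_y = 9.6 × 60 = 576 kips.
Try a within the flange: a = T/(0.85 f'_c b_f) = 576/(0.85 × 3.5 × 42) = 4.610 in.
a = 4.610 > h_f = 3.9 in: the block extends into the web. Split into flange-overhang and web parts.
C_f = 0.85 f'_c (b_f − b_w) h_f = 0.85 × 3.5 × (42 − 15.3) × 3.9 = 309.8 kips.
Remaining web compression depth: a_w = (T − C_f)/(0.85 f'_c b_w) = (576 − 309.8)/(0.85 × 3.5 × 15.3) = 5.848 in.
M_n = C_f(d − h_f/2) + (T − C_f)(d − a_w/2) = 309.8 × (24 − 1.95) + 266.2 × (24 − 2.924) = 6831.1 + 5610.4 = 12441.5 kip·in.
M_n = 12441.5/12 = 1036.79 kip·ft.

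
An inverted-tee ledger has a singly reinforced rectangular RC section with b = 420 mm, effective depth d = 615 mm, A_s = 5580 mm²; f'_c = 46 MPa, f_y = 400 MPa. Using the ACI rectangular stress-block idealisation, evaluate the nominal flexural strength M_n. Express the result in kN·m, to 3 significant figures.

M_n ≈ 1220 kN·m

T = A_s f_y = 5580 × 400 = 2232000 N = 2232 kN.
From C = T: a = T/(0.85 f'_c b) = 2232000/(0.85 × 46 × 420) = 135.92 mm.
M_n = T(d − a/2) = 2232 kN × (615 − 67.96) mm = 1220.99 kN·m.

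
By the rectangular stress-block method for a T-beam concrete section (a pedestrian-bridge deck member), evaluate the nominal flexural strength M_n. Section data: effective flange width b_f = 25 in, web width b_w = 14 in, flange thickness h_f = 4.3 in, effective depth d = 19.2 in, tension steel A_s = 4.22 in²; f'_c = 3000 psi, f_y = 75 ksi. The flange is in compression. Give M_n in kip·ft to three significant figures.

Tension: T = A_s f_y = 4.22 × 75 = 316.5 kips.
Try a within the flange: a = T/(0.85 f'_c b_f) = 316.5/(0.85 × 3 × 25) = 4.965 in.
a = 4.965 > h_f = 4.3 in: the block extends into the web. Split into flange-overhang and web parts.
C_f = 0.85 f'_c (b_f − b_w) h_f = 0.85 × 3 × (25 − 14) × 4.3 = 120.6 kips.
Remaining web compression depth: a_w = (T − C_f)/(0.85 f'_c b_w) = (316.5 − 120.6)/(0.85 × 3 × 14) = 5.487 in.
M_n = C_f(d − h_f/2) + (T − C_f)(d − a_w/2) = 120.6 × (19.2 − 2.15) + 195.9 × (19.2 − 2.7435) = 2056.2 + 3223.8 = 5280.0 kip·in.
M_n = 5280.0/12 = 440.00 kip·ft.

M_n ≈ 440 kip·ft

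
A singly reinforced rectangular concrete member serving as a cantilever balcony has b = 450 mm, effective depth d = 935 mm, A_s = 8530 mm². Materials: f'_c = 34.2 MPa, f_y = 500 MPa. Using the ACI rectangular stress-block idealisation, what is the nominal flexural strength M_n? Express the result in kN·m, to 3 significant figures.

M_n ≈ 3290 kN·m

T = A_s f_y = 8530 × 500 = 4265000 N = 4265 kN.
From C = T: a = T/(0.85 f'_c b) = 4265000/(0.85 × 34.2 × 450) = 326.03 mm.
M_n = T(d − a/2) = 4265 kN × (935 − 163.015) mm = 3292.52 kN·m.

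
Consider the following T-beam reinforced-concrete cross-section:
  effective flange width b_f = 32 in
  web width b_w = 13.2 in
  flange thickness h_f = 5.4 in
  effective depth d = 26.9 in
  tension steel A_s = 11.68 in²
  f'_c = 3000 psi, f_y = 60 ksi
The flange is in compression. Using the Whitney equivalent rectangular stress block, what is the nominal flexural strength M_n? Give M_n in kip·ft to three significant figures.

Tension: T = A_s f_y = 11.68 × 60 = 700.8 kips.
Try a within the flange: a = T/(0.85 f'_c b_f) = 700.8/(0.85 × 3 × 32) = 8.588 in.
a = 8.588 > h_f = 5.4 in: the block extends into the web. Split into flange-overhang and web parts.
C_f = 0.85 f'_c (b_f − b_w) h_f = 0.85 × 3 × (32 − 13.2) × 5.4 = 258.9 kips.
Remaining web compression depth: a_w = (T − C_f)/(0.85 f'_c b_w) = (700.8 − 258.9)/(0.85 × 3 × 13.2) = 13.128 in.
M_n = C_f(d − h_f/2) + (T − C_f)(d − a_w/2) = 258.9 × (26.9 − 2.7) + 441.9 × (26.9 − 6.564) = 6265.4 + 8986.5 = 15251.9 kip·in.
M_n = 15251.9/12 = 1270.99 kip·ft.

M_n ≈ 1270 kip·ft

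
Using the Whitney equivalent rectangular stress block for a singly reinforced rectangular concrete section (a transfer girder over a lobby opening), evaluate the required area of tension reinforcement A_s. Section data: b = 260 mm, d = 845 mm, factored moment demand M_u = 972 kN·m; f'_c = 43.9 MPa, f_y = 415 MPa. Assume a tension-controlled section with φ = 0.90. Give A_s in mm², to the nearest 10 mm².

M_n = M_u/φ = 972/0.90 = 1080 kN·m.
With M_n = 0.85 f'_c a b (d − a/2), solve the quadratic for a:
a = d − √(d² − 2M_n/(0.85 f'_c b)) = 845 − √(845² − 2 × 1080×10⁶/(0.85 × 43.9 × 260)) = 144.01 mm.
A_s = 0.85 f'_c a b / f_y = 0.85 × 43.9 × 144.01 × 260 / 415 = 3366.7 mm².

A_s ≈ 3370 mm²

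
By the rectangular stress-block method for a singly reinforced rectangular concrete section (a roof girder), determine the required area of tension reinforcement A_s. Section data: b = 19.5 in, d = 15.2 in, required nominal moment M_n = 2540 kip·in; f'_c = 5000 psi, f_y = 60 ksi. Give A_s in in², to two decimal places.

A_s ≈ 3.00 in²

From M_n = 0.85 f'_c a b (d − a/2):
a = d − √(d² − 2M_n/(0.85 f'_c b)) = 15.2 − √(15.2² − 2 × 2540/(0.85 × 5 × 19.5)) = 2.171 in.
A_s = 0.85 f'_c a b / f_y = 0.85 × 5 × 2.171 × 19.5 / 60 = 2.999 in².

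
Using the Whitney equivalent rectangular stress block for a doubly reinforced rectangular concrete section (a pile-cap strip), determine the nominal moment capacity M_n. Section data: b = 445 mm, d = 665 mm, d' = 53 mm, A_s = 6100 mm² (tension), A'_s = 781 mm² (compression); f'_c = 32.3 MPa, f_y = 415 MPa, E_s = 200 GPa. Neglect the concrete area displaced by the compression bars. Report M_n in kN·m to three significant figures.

M_n ≈ 1470 kN·m

Assume both tension and compression steel yield.
Net tension couple steel: A_s − A'_s = 5319 mm².
a = (A_s − A'_s) f_y / (0.85 f'_c b) = 2207385/(0.85 × 32.3 × 445) = 180.67 mm.
c = a/β₁ = 180.67/0.819 = 220.60 mm; ε'_s = 0.003(c − d')/c = 0.0023 ≥ f_y/E_s = 0.0021, so compression steel does yield.
M_n = (A_s − A'_s) f_y (d − a/2) + A'_s f_y (d − d') = [2207385 × (665 − 90.335) + 324115 × (665 − 53)] × 10⁻⁶ = 1268.51 + 198.36 = 1466.87 kN·m.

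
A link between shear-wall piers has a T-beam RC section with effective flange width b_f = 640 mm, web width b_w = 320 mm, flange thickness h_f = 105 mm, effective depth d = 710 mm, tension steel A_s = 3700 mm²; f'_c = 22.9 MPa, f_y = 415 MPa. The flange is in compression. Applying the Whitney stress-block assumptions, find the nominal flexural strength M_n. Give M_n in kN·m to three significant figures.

Tension: T = A_s f_y = 3700 × 415 = 1535500 N.
Try a within the flange: a = T/(0.85 f'_c b_f) = 1535500/(0.85 × 22.9 × 640) = 123.26 mm.
a = 123.26 > h_f = 105 mm: the block extends into the web. Split into flange-overhang and web parts.
C_f = 0.85 f'_c (b_f − b_w) h_f = 0.85 × 22.9 × (640 − 320) × 105 = 654024 N.
Remaining web compression depth: a_w = (T − C_f)/(0.85 f'_c b_w) = (1535500 − 654024)/(0.85 × 22.9 × 320) = 141.52 mm.
M_n = C_f(d − h_f/2) + (T − C_f)(d − a_w/2) = 654024 × (710 − 52.5) + 881476 × (710 − 70.76) = 430.02 + 563.47 = 993.49 × 10⁶ N·mm.
M_n = 993.49 kN·m.

M_n ≈ 993 kN·m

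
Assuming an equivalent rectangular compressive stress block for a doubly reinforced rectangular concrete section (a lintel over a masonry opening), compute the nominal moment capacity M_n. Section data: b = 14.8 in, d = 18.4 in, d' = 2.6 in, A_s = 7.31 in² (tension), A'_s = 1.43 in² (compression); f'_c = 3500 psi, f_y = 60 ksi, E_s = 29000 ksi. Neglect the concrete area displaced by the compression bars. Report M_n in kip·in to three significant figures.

M_n ≈ 6430 kip·in

Assume both steels yield.
a = (A_s − A'_s) f_y/(0.85 f'_c b) = (7.31 − 1.43) × 60/(0.85 × 3.5 × 14.8) = 8.013 in.
c = a/β₁ = 8.013/0.85 = 9.427 in; ε'_s = 0.003(c − d')/c = 0.0022 ≥ ε_y = 0.0021, so the compression steel yields.
M_n = (A_s − A'_s) f_y (d − a/2) + A'_s f_y (d − d') = 352.8 × (18.4 − 4.0065) + 85.8 × (18.4 − 2.6) = 5078.0 + 1355.6 = 6433.6 kip·in.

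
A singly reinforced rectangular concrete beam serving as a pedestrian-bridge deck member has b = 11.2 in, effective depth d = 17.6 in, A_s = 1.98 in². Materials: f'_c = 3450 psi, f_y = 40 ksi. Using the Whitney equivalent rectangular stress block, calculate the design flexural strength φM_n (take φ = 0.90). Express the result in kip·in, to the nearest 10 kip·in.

φM_n ≈ 1170 kip·in

T = A_s f_y = 1.98 × 40 = 79.2 kips.
a = T/(0.85 f'_c b) = 79.2/(0.85 × 3.45 × 11.2) = 2.411 in.
M_n = T(d − a/2) = 79.2 × (17.6 − 1.2055) = 1298.4 kip·in.
φM_n = 0.90 × 1298.4 = 1168.6 kip·in.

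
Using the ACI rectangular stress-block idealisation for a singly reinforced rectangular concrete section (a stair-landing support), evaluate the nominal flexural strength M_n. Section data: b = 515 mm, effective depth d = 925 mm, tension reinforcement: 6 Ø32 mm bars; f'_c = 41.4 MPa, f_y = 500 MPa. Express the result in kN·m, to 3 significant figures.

A_s = 6 × 804 = 4824 mm².
T = A_s f_y = 4824 × 500 = 2412000 N = 2412 kN.
From C = T: a = T/(0.85 f'_c b) = 2412000/(0.85 × 41.4 × 515) = 133.09 mm.
M_n = T(d − a/2) = 2412 kN × (925 − 66.545) mm = 2070.59 kN·m.

M_n ≈ 2070 kN·m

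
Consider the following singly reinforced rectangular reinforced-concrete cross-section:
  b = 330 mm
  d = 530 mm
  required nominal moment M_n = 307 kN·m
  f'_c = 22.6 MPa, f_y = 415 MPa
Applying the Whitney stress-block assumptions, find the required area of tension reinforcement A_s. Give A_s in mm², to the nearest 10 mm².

A_s ≈ 1540 mm²

With M_n = 0.85 f'_c a b (d − a/2), solve the quadratic for a:
a = d − √(d² − 2M_n/(0.85 f'_c b)) = 530 − √(530² − 2 × 307×10⁶/(0.85 × 22.6 × 330)) = 101.00 mm.
A_s = 0.85 f'_c a b / f_y = 0.85 × 22.6 × 101.00 × 330 / 415 = 1542.8 mm².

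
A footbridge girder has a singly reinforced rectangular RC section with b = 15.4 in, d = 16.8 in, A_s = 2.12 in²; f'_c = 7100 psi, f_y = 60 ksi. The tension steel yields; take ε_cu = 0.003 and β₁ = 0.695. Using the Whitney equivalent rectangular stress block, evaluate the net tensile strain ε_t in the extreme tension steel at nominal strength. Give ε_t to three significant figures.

a = A_s f_y/(0.85 f'_c b) = 1.369 in.
β₁ = 0.695, so c = a/β₁ = 1.369/0.695 = 1.970 in.
From the linear strain diagram with ε_cu = 0.003: ε_t = 0.003 (d − c)/c = 0.003 × (16.8 − 1.970)/1.970 = 0.0226.
Since ε_t ≥ 0.005, the section is tension-controlled.

ε_t ≈ 0.0226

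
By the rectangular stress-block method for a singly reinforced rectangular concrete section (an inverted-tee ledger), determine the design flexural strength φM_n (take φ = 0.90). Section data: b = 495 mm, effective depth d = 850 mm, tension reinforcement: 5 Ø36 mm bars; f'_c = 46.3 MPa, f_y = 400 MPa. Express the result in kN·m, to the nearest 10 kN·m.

φM_n ≈ 1460 kN·m

A_s = 5 × 1018 = 5090 mm².
T = A_s f_y = 5090 × 400 = 2036000 N = 2036 kN.
From C = T: a = T/(0.85 f'_c b) = 2036000/(0.85 × 46.3 × 495) = 104.51 mm.
M_n = T(d − a/2) = 2036 kN × (850 − 52.255) mm = 1624.21 kN·m.
φM_n = 0.90 × 1624.21 = 1461.79 kN·m.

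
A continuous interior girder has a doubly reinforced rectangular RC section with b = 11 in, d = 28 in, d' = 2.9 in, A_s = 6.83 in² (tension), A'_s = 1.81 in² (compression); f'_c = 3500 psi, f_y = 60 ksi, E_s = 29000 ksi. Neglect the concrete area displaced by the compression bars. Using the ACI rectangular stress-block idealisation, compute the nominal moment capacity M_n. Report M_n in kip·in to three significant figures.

M_n ≈ 9770 kip·in

Assume both steels yield.
a = (A_s − A'_s) f_y/(0.85 f'_c b) = (6.83 − 1.81) × 60/(0.85 × 3.5 × 11) = 9.204 in.
c = a/β₁ = 9.204/0.85 = 10.828 in; ε'_s = 0.003(c − d')/c = 0.0022 ≥ ε_y = 0.0021, so the compression steel yields.
M_n = (A_s − A'_s) f_y (d − a/2) + A'_s f_y (d − d') = 301.2 × (28 − 4.602) + 108.6 × (28 − 2.9) = 7047.5 + 2725.9 = 9773.4 kip·in.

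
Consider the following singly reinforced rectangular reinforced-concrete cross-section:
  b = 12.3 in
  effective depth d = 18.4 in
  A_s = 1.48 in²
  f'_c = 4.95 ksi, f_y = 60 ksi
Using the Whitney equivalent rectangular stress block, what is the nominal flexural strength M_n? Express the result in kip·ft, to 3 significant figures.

M_n ≈ 130 kip·ft

T = A_s f_y = 1.48 × 60 = 88.8 kips.
a = T/(0.85 f'_c b) = 88.8/(0.85 × 4.95 × 12.3) = 1.716 in.
M_n = T(d − a/2) = 88.8 × (18.4 − 0.858) = 1557.7 kip·in = 1557.7/12 = 129.81 kip·ft.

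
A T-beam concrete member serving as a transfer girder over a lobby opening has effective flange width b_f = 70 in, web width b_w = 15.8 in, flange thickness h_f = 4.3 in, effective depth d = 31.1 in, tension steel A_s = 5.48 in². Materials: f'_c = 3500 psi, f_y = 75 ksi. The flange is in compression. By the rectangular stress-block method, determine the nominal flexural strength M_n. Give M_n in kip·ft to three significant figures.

M_n ≈ 1030 kip·ft

Tension: T = A_s f_y = 5.48 × 75 = 411 kips.
Try a within the flange: a = T/(0.85 f'_c b_f) = 411/(0.85 × 3.5 × 70) = 1.974 in.
Since a = 1.974 ≤ h_f = 4.3 in, the stress block lies entirely in the flange; analyse as a rectangular beam of width b_f.
M_n = T(d − a/2) = 411 × (31.1 − 0.987) = 12376.4 kip·in.
M_n = 12376.4/12 = 1031.37 kip·ft.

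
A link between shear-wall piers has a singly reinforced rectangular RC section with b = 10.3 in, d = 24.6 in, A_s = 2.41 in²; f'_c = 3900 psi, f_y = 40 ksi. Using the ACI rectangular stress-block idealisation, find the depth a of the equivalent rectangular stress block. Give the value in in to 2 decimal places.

T = A_s f_y = 2.41 × 40 = 96.4 kips.
a = T/(0.85 f'_c b) = 96.4/(0.85 × 3.9 × 10.3) = 2.82 in.

a ≈ 2.82 in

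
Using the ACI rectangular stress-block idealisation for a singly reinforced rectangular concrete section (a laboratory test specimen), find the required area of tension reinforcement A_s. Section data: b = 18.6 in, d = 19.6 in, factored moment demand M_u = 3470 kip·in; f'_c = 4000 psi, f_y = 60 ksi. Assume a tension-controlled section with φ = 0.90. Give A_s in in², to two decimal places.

A_s ≈ 3.59 in²

M_n = M_u/φ = 3470/0.90 = 3855.56 kip·in.
From M_n = 0.85 f'_c a b (d − a/2):
a = d − √(d² − 2M_n/(0.85 f'_c b)) = 19.6 − √(19.6² − 2 × 3855.56/(0.85 × 4 × 18.6)) = 3.407 in.
A_s = 0.85 f'_c a b / f_y = 0.85 × 4 × 3.407 × 18.6 / 60 = 3.591 in².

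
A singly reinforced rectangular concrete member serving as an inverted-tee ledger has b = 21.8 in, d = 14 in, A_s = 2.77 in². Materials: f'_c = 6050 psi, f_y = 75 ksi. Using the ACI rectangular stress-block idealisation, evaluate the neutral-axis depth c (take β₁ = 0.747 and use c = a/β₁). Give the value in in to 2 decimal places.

T = A_s f_y = 2.77 × 75 = 207.75 kips.
a = T/(0.85 f'_c b) = 207.75/(0.85 × 6.05 × 21.8) = 1.8531 in.
With β₁ = 0.747, c = a/β₁ = 1.8531/0.747 = 2.48 in.

c ≈ 2.48 in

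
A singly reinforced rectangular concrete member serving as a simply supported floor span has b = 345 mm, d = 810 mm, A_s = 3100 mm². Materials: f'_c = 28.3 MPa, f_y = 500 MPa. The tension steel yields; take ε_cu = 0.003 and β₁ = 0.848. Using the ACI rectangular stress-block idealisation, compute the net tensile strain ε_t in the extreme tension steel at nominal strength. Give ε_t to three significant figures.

a = A_s f_y/(0.85 f'_c b) = 186.77 mm.
β₁ = 0.848, so c = a/β₁ = 186.77/0.848 = 220.25 mm.
From the linear strain diagram with ε_cu = 0.003: ε_t = 0.003 (d − c)/c = 0.003 × (810 − 220.25)/220.25 = 0.00803.
Since ε_t ≥ 0.005, the section is tension-controlled.

ε_t ≈ 0.00803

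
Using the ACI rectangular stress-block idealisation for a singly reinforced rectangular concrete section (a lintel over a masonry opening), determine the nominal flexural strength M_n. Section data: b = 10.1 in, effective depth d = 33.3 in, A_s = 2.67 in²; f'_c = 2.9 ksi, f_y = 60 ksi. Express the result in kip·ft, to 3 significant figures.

M_n ≈ 402 kip·ft

T = A_s f_y = 2.67 × 60 = 160.2 kips.
a = T/(0.85 f'_c b) = 160.2/(0.85 × 2.9 × 10.1) = 6.435 in.
M_n = T(d − a/2) = 160.2 × (33.3 − 3.2175) = 4819.2 kip·in = 4819.2/12 = 401.60 kip·ft.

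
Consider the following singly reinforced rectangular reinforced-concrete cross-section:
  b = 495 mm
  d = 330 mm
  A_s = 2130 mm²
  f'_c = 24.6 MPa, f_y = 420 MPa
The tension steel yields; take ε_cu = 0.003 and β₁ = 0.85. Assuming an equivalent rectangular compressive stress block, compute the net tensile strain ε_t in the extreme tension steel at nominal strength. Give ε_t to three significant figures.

ε_t ≈ 0.00674

a = A_s f_y/(0.85 f'_c b) = 86.43 mm.
β₁ = 0.85, so c = a/β₁ = 86.43/0.85 = 101.68 mm.
From the linear strain diagram with ε_cu = 0.003: ε_t = 0.003 (d − c)/c = 0.003 × (330 − 101.68)/101.68 = 0.00674.
Since ε_t ≥ 0.005, the section is tension-controlled.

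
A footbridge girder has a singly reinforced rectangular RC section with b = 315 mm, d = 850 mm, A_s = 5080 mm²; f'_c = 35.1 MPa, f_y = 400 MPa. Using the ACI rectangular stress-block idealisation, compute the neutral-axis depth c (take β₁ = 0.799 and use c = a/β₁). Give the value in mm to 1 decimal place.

c ≈ 270.6 mm

T = A_s f_y = 5080 × 400 = 2032000 N = 2032 kN.
Setting C = 0.85 f'_c a b equal to T: a = 2032000/(0.85 × 35.1 × 315) = 216.216 mm.
With β₁ = 0.799, c = a/β₁ = 216.216/0.799 = 270.6 mm.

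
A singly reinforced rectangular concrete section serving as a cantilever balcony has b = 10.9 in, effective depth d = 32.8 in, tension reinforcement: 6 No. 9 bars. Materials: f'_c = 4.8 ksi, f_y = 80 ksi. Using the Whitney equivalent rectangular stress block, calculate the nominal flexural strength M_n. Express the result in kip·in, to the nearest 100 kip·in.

A_s = 6 × 1 = 6 in².
T = A_s f_y = 6 × 80 = 480 kips.
a = T/(0.85 f'_c b) = 480/(0.85 × 4.8 × 10.9) = 10.793 in.
M_n = T(d − a/2) = 480 × (32.8 − 5.3965) = 13153.7 kip·in.

M_n ≈ 13200 kip·in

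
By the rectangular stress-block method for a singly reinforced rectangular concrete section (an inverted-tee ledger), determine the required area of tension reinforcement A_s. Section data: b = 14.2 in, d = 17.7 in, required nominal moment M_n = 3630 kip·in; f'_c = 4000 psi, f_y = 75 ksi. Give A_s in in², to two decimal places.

From M_n = 0.85 f'_c a b (d − a/2):
a = d − √(d² − 2M_n/(0.85 f'_c b)) = 17.7 − √(17.7² − 2 × 3630/(0.85 × 4 × 14.2)) = 4.936 in.
A_s = 0.85 f'_c a b / f_y = 0.85 × 4 × 4.936 × 14.2 / 75 = 3.177 in².

A_s ≈ 3.18 in²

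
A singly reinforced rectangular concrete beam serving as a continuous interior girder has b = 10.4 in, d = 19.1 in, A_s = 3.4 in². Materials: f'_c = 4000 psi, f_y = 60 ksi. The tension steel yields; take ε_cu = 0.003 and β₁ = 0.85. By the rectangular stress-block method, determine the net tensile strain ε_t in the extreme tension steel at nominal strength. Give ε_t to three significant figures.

a = A_s f_y/(0.85 f'_c b) = 5.769 in.
β₁ = 0.85, so c = a/β₁ = 5.769/0.85 = 6.787 in.
From the linear strain diagram with ε_cu = 0.003: ε_t = 0.003 (d − c)/c = 0.003 × (19.1 − 6.787)/6.787 = 0.00544.
Since ε_t ≥ 0.005, the section is tension-controlled.

ε_t ≈ 0.00544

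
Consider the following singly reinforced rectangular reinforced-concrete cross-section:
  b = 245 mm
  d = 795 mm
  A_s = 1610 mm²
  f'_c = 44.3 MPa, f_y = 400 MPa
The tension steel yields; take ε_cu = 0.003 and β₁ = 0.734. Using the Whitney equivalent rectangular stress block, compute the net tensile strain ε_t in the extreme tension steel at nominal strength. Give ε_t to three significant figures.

ε_t ≈ 0.0221

a = A_s f_y/(0.85 f'_c b) = 69.81 mm.
β₁ = 0.734, so c = a/β₁ = 69.81/0.734 = 95.11 mm.
From the linear strain diagram with ε_cu = 0.003: ε_t = 0.003 (d − c)/c = 0.003 × (795 − 95.11)/95.11 = 0.0221.
Since ε_t ≥ 0.005, the section is tension-controlled.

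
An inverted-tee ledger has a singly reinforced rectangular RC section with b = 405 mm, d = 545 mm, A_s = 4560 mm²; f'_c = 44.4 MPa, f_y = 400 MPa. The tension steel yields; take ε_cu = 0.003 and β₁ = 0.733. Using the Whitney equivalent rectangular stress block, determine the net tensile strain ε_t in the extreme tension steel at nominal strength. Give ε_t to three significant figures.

a = A_s f_y/(0.85 f'_c b) = 119.34 mm.
β₁ = 0.733, so c = a/β₁ = 119.34/0.733 = 162.81 mm.
From the linear strain diagram with ε_cu = 0.003: ε_t = 0.003 (d − c)/c = 0.003 × (545 − 162.81)/162.81 = 0.00704.
Since ε_t ≥ 0.005, the section is tension-controlled.

ε_t ≈ 0.00704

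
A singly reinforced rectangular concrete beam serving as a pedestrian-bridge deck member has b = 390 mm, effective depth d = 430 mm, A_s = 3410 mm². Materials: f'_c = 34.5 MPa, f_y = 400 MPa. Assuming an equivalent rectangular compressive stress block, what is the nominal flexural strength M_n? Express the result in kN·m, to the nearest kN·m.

M_n ≈ 505 kN·m

T = A_s f_y = 3410 × 400 = 1364000 N = 1364 kN.
From C = T: a = T/(0.85 f'_c b) = 1364000/(0.85 × 34.5 × 390) = 119.26 mm.
M_n = T(d − a/2) = 1364 kN × (430 − 59.63) mm = 505.18 kN·m.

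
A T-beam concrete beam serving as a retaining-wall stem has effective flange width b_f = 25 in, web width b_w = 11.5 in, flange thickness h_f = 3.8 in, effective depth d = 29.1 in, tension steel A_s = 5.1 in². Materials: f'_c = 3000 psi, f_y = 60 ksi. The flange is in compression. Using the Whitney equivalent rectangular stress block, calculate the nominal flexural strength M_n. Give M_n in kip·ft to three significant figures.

M_n ≈ 678 kip·ft

Tension: T = A_s f_y = 5.1 × 60 = 306 kips.
Try a within the flange: a = T/(0.85 f'_c b_f) = 306/(0.85 × 3 × 25) = 4.800 in.
a = 4.800 > h_f = 3.8 in: the block extends into the web. Split into flange-overhang and web parts.
C_f = 0.85 f'_c (b_f − b_w) h_f = 0.85 × 3 × (25 − 11.5) × 3.8 = 130.8 kips.
Remaining web compression depth: a_w = (T − C_f)/(0.85 f'_c b_w) = (306 − 130.8)/(0.85 × 3 × 11.5) = 5.974 in.
M_n = C_f(d − h_f/2) + (T − C_f)(d − a_w/2) = 130.8 × (29.1 − 1.9) + 175.2 × (29.1 − 2.987) = 3557.8 + 4575.0 = 8132.8 kip·in.
M_n = 8132.8/12 = 677.73 kip·ft.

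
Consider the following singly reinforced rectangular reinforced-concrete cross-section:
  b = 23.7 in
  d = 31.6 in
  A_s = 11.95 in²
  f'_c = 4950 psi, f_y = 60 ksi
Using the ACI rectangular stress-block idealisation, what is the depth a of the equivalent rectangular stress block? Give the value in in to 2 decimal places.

a ≈ 7.19 in

T = A_s f_y = 11.95 × 60 = 717 kips.
a = T/(0.85 f'_c b) = 717/(0.85 × 4.95 × 23.7) = 7.19 in.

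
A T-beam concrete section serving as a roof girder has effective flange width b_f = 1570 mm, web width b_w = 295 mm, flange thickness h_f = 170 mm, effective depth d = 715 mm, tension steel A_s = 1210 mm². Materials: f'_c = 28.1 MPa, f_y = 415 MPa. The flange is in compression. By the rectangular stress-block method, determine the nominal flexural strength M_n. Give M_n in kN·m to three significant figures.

M_n ≈ 356 kN·m

Tension: T = A_s f_y = 1210 × 415 = 502150 N.
Try a within the flange: a = T/(0.85 f'_c b_f) = 502150/(0.85 × 28.1 × 1570) = 13.39 mm.
Since a = 13.39 ≤ h_f = 170 mm, the stress block lies entirely in the flange; analyse as a rectangular beam of width b_f.
M_n = T(d − a/2) = 502150 × (715 − 6.695) = 355.68 × 10⁶ N·mm.
M_n = 355.68 kN·m.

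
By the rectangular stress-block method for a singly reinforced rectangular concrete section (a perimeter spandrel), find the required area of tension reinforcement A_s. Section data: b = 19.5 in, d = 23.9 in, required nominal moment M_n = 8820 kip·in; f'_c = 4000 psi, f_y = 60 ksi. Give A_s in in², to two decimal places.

From M_n = 0.85 f'_c a b (d − a/2):
a = d − √(d² − 2M_n/(0.85 f'_c b)) = 23.9 − √(23.9² − 2 × 8820/(0.85 × 4 × 19.5)) = 6.432 in.
A_s = 0.85 f'_c a b / f_y = 0.85 × 4 × 6.432 × 19.5 / 60 = 7.107 in².

A_s ≈ 7.11 in²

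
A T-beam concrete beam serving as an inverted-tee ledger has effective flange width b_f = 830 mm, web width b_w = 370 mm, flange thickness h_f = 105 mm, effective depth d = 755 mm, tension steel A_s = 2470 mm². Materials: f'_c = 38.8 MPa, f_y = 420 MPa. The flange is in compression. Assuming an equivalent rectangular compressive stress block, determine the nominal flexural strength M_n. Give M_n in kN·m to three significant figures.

Tension: T = A_s f_y = 2470 × 420 = 1037400 N.
Try a within the flange: a = T/(0.85 f'_c b_f) = 1037400/(0.85 × 38.8 × 830) = 37.90 mm.
Since a = 37.90 ≤ h_f = 105 mm, the stress block lies entirely in the flange; analyse as a rectangular beam of width b_f.
M_n = T(d − a/2) = 1037400 × (755 − 18.95) = 763.58 × 10⁶ N·mm.
M_n = 763.58 kN·m.

M_n ≈ 764 kN·m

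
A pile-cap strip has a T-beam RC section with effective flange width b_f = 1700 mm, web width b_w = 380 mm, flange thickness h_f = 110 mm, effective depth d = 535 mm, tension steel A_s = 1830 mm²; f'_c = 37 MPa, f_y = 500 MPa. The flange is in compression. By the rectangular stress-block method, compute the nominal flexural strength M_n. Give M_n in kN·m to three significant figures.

M_n ≈ 482 kN·m

Tension: T = A_s f_y = 1830 × 500 = 915000 N.
Try a within the flange: a = T/(0.85 f'_c b_f) = 915000/(0.85 × 37 × 1700) = 17.11 mm.
Since a = 17.11 ≤ h_f = 110 mm, the stress block lies entirely in the flange; analyse as a rectangular beam of width b_f.
M_n = T(d − a/2) = 915000 × (535 − 8.555) = 481.70 × 10⁶ N·mm.
M_n = 481.70 kN·m.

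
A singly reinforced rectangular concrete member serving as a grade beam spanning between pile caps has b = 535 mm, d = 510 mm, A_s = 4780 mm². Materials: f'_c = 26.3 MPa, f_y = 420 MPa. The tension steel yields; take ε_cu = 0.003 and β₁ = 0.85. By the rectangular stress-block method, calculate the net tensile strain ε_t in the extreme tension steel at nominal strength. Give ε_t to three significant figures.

ε_t ≈ 0.00475

a = A_s f_y/(0.85 f'_c b) = 167.86 mm.
β₁ = 0.85, so c = a/β₁ = 167.86/0.85 = 197.48 mm.
From the linear strain diagram with ε_cu = 0.003: ε_t = 0.003 (d − c)/c = 0.003 × (510 − 197.48)/197.48 = 0.00475.
ε_t is between 0.004 and 0.005 — transition zone.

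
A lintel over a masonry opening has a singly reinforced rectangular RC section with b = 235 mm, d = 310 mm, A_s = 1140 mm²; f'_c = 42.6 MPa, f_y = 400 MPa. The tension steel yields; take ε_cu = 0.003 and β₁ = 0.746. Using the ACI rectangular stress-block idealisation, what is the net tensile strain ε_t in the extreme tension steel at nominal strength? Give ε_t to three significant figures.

a = A_s f_y/(0.85 f'_c b) = 53.59 mm.
β₁ = 0.746, so c = a/β₁ = 53.59/0.746 = 71.84 mm.
From the linear strain diagram with ε_cu = 0.003: ε_t = 0.003 (d − c)/c = 0.003 × (310 − 71.84)/71.84 = 0.00995.
Since ε_t ≥ 0.005, the section is tension-controlled.

ε_t ≈ 0.00995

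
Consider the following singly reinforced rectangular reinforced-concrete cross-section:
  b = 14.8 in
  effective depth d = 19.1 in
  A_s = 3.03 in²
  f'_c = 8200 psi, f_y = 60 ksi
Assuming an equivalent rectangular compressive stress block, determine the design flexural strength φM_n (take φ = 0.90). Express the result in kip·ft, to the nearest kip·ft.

T = A_s f_y = 3.03 × 60 = 181.8 kips.
a = T/(0.85 f'_c b) = 181.8/(0.85 × 8.2 × 14.8) = 1.762 in.
M_n = T(d − a/2) = 181.8 × (19.1 − 0.881) = 3312.2 kip·in = 3312.2/12 = 276.02 kip·ft.
φM_n = 0.90 × 276.02 = 248.42 kip·ft.

φM_n ≈ 248 kip·ft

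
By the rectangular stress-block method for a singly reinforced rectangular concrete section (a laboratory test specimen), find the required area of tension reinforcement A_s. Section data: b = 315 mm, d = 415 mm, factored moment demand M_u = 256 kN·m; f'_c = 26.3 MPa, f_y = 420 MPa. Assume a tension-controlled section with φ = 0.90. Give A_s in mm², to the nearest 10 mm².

A_s ≈ 1890 mm²

M_n = M_u/φ = 256/0.90 = 284.444 kN·m.
With M_n = 0.85 f'_c a b (d − a/2), solve the quadratic for a:
a = d − √(d² − 2M_n/(0.85 f'_c b)) = 415 − √(415² − 2 × 284.444×10⁶/(0.85 × 26.3 × 315)) = 112.61 mm.
A_s = 0.85 f'_c a b / f_y = 0.85 × 26.3 × 112.61 × 315 / 420 = 1888.0 mm².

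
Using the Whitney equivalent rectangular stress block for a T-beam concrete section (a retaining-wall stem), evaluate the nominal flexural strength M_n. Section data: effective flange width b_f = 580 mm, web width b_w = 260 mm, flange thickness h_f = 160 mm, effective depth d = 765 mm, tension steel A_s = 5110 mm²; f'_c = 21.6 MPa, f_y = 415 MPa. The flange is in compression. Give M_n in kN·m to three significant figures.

Tension: T = A_s f_y = 5110 × 415 = 2120650 N.
Try a within the flange: a = T/(0.85 f'_c b_f) = 2120650/(0.85 × 21.6 × 580) = 199.14 mm.
a = 199.14 > h_f = 160 mm: the block extends into the web. Split into flange-overhang and web parts.
C_f = 0.85 f'_c (b_f − b_w) h_f = 0.85 × 21.6 × (580 − 260) × 160 = 940032 N.
Remaining web compression depth: a_w = (T − C_f)/(0.85 f'_c b_w) = (2120650 − 940032)/(0.85 × 21.6 × 260) = 247.32 mm.
M_n = C_f(d − h_f/2) + (T − C_f)(d − a_w/2) = 940032 × (765 − 80) + 1180618 × (765 − 123.66) = 643.92 + 757.18 = 1401.10 × 10⁶ N·mm.
M_n = 1401.10 kN·m.

M_n ≈ 1400 kN·m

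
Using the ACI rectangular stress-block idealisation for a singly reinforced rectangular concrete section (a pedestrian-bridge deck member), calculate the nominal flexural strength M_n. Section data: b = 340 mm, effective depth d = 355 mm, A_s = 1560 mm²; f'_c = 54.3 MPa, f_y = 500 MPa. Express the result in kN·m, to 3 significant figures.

T = A_s f_y = 1560 × 500 = 780000 N = 780 kN.
From C = T: a = T/(0.85 f'_c b) = 780000/(0.85 × 54.3 × 340) = 49.70 mm.
M_n = T(d − a/2) = 780 kN × (355 − 24.85) mm = 257.52 kN·m.

M_n ≈ 258 kN·m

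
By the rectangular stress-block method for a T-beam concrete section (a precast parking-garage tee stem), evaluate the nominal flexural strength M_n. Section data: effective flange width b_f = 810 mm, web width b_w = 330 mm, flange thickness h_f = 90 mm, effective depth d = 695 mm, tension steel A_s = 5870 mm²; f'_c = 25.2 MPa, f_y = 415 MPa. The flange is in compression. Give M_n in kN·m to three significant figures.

Tension: T = A_s f_y = 5870 × 415 = 2436050 N.
Try a within the flange: a = T/(0.85 f'_c b_f) = 2436050/(0.85 × 25.2 × 810) = 140.40 mm.
a = 140.40 > h_f = 90 mm: the block extends into the web. Split into flange-overhang and web parts.
C_f = 0.85 f'_c (b_f − b_w) h_f = 0.85 × 25.2 × (810 − 330) × 90 = 925344 N.
Remaining web compression depth: a_w = (T − C_f)/(0.85 f'_c b_w) = (2436050 − 925344)/(0.85 × 25.2 × 330) = 213.72 mm.
M_n = C_f(d − h_f/2) + (T − C_f)(d − a_w/2) = 925344 × (695 − 45) + 1510706 × (695 − 106.86) = 601.47 + 888.51 = 1489.98 × 10⁶ N·mm.
M_n = 1489.98 kN·m.

M_n ≈ 1490 kN·m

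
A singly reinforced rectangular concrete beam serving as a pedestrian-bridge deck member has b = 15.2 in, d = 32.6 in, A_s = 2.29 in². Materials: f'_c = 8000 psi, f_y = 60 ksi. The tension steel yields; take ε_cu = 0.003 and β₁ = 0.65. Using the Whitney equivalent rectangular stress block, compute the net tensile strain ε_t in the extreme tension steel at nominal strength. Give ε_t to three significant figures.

a = A_s f_y/(0.85 f'_c b) = 1.329 in.
β₁ = 0.65, so c = a/β₁ = 1.329/0.65 = 2.045 in.
From the linear strain diagram with ε_cu = 0.003: ε_t = 0.003 (d − c)/c = 0.003 × (32.6 − 2.045)/2.045 = 0.0448.
Since ε_t ≥ 0.005, the section is tension-controlled.

ε_t ≈ 0.0448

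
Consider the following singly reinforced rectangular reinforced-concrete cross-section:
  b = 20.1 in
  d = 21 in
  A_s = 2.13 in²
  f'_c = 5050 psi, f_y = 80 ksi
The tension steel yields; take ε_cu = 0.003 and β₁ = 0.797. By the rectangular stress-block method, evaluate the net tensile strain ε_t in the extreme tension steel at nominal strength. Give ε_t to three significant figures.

ε_t ≈ 0.0224

a = A_s f_y/(0.85 f'_c b) = 1.975 in.
β₁ = 0.797, so c = a/β₁ = 1.975/0.797 = 2.478 in.
From the linear strain diagram with ε_cu = 0.003: ε_t = 0.003 (d − c)/c = 0.003 × (21 − 2.478)/2.478 = 0.0224.
Since ε_t ≥ 0.005, the section is tension-controlled.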